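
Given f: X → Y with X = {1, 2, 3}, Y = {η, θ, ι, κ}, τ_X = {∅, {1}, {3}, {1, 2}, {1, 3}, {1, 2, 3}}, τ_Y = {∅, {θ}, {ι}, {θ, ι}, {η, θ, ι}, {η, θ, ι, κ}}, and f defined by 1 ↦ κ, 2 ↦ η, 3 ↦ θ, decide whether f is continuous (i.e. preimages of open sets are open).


f is NOT continuous.

Compute f^{-1}(U) for each U ∈ τ_Y:
  U = ∅: f^{-1}(U) = ∅ ∈ τ_X ✓.
  U = {θ}: f^{-1}(U) = {3} ∈ τ_X ✓.
  U = {ι}: f^{-1}(U) = ∅ ∈ τ_X ✓.
  U = {θ, ι}: f^{-1}(U) = {3} ∈ τ_X ✓.
  U = {η, θ, ι}: f^{-1}(U) = {2, 3} ∉ τ_X ✗.
  U = {η, θ, ι, κ}: f^{-1}(U) = {1, 2, 3} ∈ τ_X ✓.
Found U = {η, θ, ι} with f^{-1}(U) = {2, 3} not in τ_X. Therefore f is NOT continuous.


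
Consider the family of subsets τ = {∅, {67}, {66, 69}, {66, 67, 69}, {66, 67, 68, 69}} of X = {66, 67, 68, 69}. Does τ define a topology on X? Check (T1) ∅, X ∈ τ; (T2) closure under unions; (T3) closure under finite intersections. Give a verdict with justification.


τ IS a topology on X.

Axiom (T1): ∅ ∈ τ? Yes; X ∈ τ? Yes.
Axiom (T2/T3): check pairwise unions and intersections of members of τ.
All pairwise intersections and unions checked — each lies in τ. Therefore τ satisfies (T1), (T2), (T3): it IS a topology on X.


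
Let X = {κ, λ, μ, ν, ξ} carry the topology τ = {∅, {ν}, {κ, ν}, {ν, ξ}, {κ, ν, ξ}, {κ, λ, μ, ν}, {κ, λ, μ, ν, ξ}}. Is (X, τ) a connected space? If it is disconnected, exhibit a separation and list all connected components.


(X, τ) is connected.

Find clopen sets (U ∈ τ with X ∖ U ∈ τ):
  U = ∅, X ∖ U = {κ, λ, μ, ν, ξ} — both open, so U is clopen.
  U = {κ, λ, μ, ν, ξ}, X ∖ U = ∅ — both open, so U is clopen.
Only trivial clopens (∅ and X) exist, so (X, τ) is connected.
Compute connected components by grouping points that agree on all clopens:
  component: {κ, λ, μ, ν, ξ}


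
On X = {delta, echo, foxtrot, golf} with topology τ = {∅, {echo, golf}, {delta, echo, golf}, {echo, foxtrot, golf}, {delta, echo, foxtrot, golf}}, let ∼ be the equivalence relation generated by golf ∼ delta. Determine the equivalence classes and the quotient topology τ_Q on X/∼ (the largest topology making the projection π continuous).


X/∼ = {[delta=golf], [echo], [foxtrot]}; |τ_Q| = 3.

Equivalence classes: [delta=golf], [echo], [foxtrot].
Quotient map π: X → X/∼ sends delta ↦ [delta=golf], echo ↦ [echo], foxtrot ↦ [foxtrot], golf ↦ [delta=golf].
For each subset V ⊆ X/∼, compute π^{-1}(V) ⊆ X and check whether π^{-1}(V) ∈ τ. V is open in τ_Q iff π^{-1}(V) ∈ τ.
  V = {}: π^{-1}(V) = ∅ ∈ τ ✓.
  V = {[delta=golf]}: π^{-1}(V) = {delta, golf} ∉ τ ✗.
  V = {[echo]}: π^{-1}(V) = {echo} ∉ τ ✗.
  V = {[delta=golf], [echo]}: π^{-1}(V) = {delta, echo, golf} ∈ τ ✓.
  V = {[foxtrot]}: π^{-1}(V) = {foxtrot} ∉ τ ✗.
  V = {[delta=golf], [foxtrot]}: π^{-1}(V) = {delta, foxtrot, golf} ∉ τ ✗.
  V = {[echo], [foxtrot]}: π^{-1}(V) = {echo, foxtrot} ∉ τ ✗.
  V = {[delta=golf], [echo], [foxtrot]}: π^{-1}(V) = {delta, echo, foxtrot, golf} ∈ τ ✓.
Open sets in the quotient: τ_Q = {{}, {[delta=golf], [echo]}, {[delta=golf], [echo], [foxtrot]}} (3 elements).


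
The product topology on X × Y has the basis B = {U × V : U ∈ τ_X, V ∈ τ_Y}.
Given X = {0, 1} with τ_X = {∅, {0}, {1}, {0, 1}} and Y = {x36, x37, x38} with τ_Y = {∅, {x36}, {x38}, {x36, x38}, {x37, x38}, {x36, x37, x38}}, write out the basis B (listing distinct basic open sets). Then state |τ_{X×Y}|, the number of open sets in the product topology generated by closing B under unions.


Basis B = {∅ × ∅, {0} × {x36}, {0} × {x38}, {1} × {x36}, {1} × {x38}, {0} × {x36, x38}, {0, 1} × {x36}, {0} × {x37, x38}, {0, 1} × {x38}, {1} × {x36, x38}, {1} × {x37, x38}, {0} × {x36, x37, x38}, {1} × {x36, x37, x38}, {0, 1} × {x36, x38}, {0, 1} × {x37, x38}, {0, 1} × {x36, x37, x38}}; |τ_{X×Y}| = 36.

Enumerate products U × V with U ∈ τ_X, V ∈ τ_Y (deduplicated):
  ∅ × ∅ = {} (∅)
  {0} × {x36} = {(0,x36)}
  {0} × {x38} = {(0,x38)}
  {1} × {x36} = {(1,x36)}
  {1} × {x38} = {(1,x38)}
  {0} × {x36, x38} = {(0,x36), (0,x38)}
  {0, 1} × {x36} = {(0,x36), (1,x36)}
  {0} × {x37, x38} = {(0,x37), (0,x38)}
  {0, 1} × {x38} = {(0,x38), (1,x38)}
  {1} × {x36, x38} = {(1,x36), (1,x38)}
  {1} × {x37, x38} = {(1,x37), (1,x38)}
  {0} × {x36, x37, x38} = {(0,x36), (0,x37), (0,x38)}
  {1} × {x36, x37, x38} = {(1,x36), (1,x37), (1,x38)}
  {0, 1} × {x36, x38} = {(0,x36), (0,x38), (1,x36), (1,x38)}
  {0, 1} × {x37, x38} = {(0,x37), (0,x38), (1,x37), (1,x38)}
  {0, 1} × {x36, x37, x38} = {(0,x36), (0,x37), (0,x38), (1,x36), (1,x37), (1,x38)}
These 16 distinct sets form the basis B.
Close under arbitrary unions to get τ_{X×Y}; counting gives |τ_{X×Y}| = 36.


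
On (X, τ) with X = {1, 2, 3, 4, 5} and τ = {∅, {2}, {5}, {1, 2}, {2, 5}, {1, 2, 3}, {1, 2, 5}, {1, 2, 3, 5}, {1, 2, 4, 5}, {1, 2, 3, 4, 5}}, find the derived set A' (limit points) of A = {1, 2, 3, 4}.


A' = {1, 3, 4}

For each x ∈ X, list the open sets U ∈ τ with x ∈ U, then check whether U ∩ (A ∖ {x}) ≠ ∅ for every such U.
  x = 1: opens ∋ x are {1, 2}, {1, 2, 3}, {1, 2, 5}, {1, 2, 3, 5}, {1, 2, 4, 5}, {1, 2, 3, 4, 5}; each meets A ∖ {1}, so x IS a limit point.
  x = 2: open {2} ∋ x has {2} ∩ (A ∖ {2}) = ∅, so x is NOT a limit point.
  x = 3: opens ∋ x are {1, 2, 3}, {1, 2, 3, 5}, {1, 2, 3, 4, 5}; each meets A ∖ {3}, so x IS a limit point.
  x = 4: opens ∋ x are {1, 2, 4, 5}, {1, 2, 3, 4, 5}; each meets A ∖ {4}, so x IS a limit point.
  x = 5: open {5} ∋ x has {5} ∩ (A ∖ {5}) = ∅, so x is NOT a limit point.
Collecting: A' = {1, 3, 4}.


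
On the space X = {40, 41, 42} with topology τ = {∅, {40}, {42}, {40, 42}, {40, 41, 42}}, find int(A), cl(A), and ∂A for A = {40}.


int(A) = {40}, cl(A) = {40, 41}, ∂A = {41}.

Closed sets in (X, τ) are complements of opens:
  closed(X, τ) = {∅, {41}, {40, 41}, {41, 42}, {40, 41, 42}}.
int(A) = ⋃ {U ∈ τ : U ⊆ A}. Opens contained in A: ∅, {40}.
Taking the union of these: int(A) = {40}.
cl(A) = ⋂ {C closed : A ⊆ C}. Closed sets containing A: {40, 41}, {40, 41, 42}.
Intersecting these: cl(A) = {40, 41}.
∂A = cl(A) ∖ int(A) = {40, 41} ∖ {40} = {41}.


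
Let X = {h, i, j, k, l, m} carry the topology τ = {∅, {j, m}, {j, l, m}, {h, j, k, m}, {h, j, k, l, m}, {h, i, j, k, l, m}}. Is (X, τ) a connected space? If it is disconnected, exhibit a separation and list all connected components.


(X, τ) is connected.

Find clopen sets (U ∈ τ with X ∖ U ∈ τ):
  U = ∅, X ∖ U = {h, i, j, k, l, m} — both open, so U is clopen.
  U = {h, i, j, k, l, m}, X ∖ U = ∅ — both open, so U is clopen.
Only trivial clopens (∅ and X) exist, so (X, τ) is connected.
Compute connected components by grouping points that agree on all clopens:
  component: {h, i, j, k, l, m}


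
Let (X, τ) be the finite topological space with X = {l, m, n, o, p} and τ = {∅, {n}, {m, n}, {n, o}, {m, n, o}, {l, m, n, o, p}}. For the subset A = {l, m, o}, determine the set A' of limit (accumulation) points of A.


A' = {l, p}

For each x ∈ X, list the open sets U ∈ τ with x ∈ U, then check whether U ∩ (A ∖ {x}) ≠ ∅ for every such U.
  x = l: opens ∋ x are {l, m, n, o, p}; each meets A ∖ {l}, so x IS a limit point.
  x = m: open {m, n} ∋ x has {m, n} ∩ (A ∖ {m}) = ∅, so x is NOT a limit point.
  x = n: open {n} ∋ x has {n} ∩ (A ∖ {n}) = ∅, so x is NOT a limit point.
  x = o: open {n, o} ∋ x has {n, o} ∩ (A ∖ {o}) = ∅, so x is NOT a limit point.
  x = p: opens ∋ x are {l, m, n, o, p}; each meets A ∖ {p}, so x IS a limit point.
Collecting: A' = {l, p}.


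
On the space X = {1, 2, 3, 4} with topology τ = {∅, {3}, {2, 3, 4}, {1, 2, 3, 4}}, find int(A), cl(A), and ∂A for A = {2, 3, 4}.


int(A) = {2, 3, 4}, cl(A) = {1, 2, 3, 4}, ∂A = {1}.

Closed sets in (X, τ) are complements of opens:
  closed(X, τ) = {∅, {1}, {1, 2, 4}, {1, 2, 3, 4}}.
int(A) = ⋃ {U ∈ τ : U ⊆ A}. Opens contained in A: ∅, {3}, {2, 3, 4}.
Taking the union of these: int(A) = {2, 3, 4}.
cl(A) = ⋂ {C closed : A ⊆ C}. Closed sets containing A: {1, 2, 3, 4}.
Intersecting these: cl(A) = {1, 2, 3, 4}.
∂A = cl(A) ∖ int(A) = {1, 2, 3, 4} ∖ {2, 3, 4} = {1}.


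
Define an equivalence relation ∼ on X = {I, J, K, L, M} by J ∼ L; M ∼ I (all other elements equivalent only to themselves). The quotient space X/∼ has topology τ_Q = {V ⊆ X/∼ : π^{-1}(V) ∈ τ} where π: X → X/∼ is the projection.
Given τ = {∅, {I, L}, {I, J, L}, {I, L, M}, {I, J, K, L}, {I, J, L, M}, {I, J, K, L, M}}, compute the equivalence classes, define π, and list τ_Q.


X/∼ = {[I=M], [J=L], [K]}; |τ_Q| = 3.

Equivalence classes: [I=M], [J=L], [K].
Quotient map π: X → X/∼ sends I ↦ [I=M], J ↦ [J=L], K ↦ [K], L ↦ [J=L], M ↦ [I=M].
For each subset V ⊆ X/∼, compute π^{-1}(V) ⊆ X and check whether π^{-1}(V) ∈ τ. V is open in τ_Q iff π^{-1}(V) ∈ τ.
  V = {}: π^{-1}(V) = ∅ ∈ τ ✓.
  V = {[I=M]}: π^{-1}(V) = {I, M} ∉ τ ✗.
  V = {[J=L]}: π^{-1}(V) = {J, L} ∉ τ ✗.
  V = {[I=M], [J=L]}: π^{-1}(V) = {I, J, L, M} ∈ τ ✓.
  V = {[K]}: π^{-1}(V) = {K} ∉ τ ✗.
  V = {[I=M], [K]}: π^{-1}(V) = {I, K, M} ∉ τ ✗.
  V = {[J=L], [K]}: π^{-1}(V) = {J, K, L} ∉ τ ✗.
  V = {[I=M], [J=L], [K]}: π^{-1}(V) = {I, J, K, L, M} ∈ τ ✓.
Open sets in the quotient: τ_Q = {{}, {[I=M], [J=L]}, {[I=M], [J=L], [K]}} (3 elements).


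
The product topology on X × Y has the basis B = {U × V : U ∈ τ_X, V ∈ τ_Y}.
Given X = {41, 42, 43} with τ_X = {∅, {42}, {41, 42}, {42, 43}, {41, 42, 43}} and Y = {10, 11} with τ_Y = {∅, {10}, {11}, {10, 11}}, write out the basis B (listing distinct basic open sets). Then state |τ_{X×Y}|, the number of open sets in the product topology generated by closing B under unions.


Basis B = {∅ × ∅, {42} × {10}, {42} × {11}, {41, 42} × {10}, {41, 42} × {11}, {42} × {10, 11}, {42, 43} × {10}, {42, 43} × {11}, {41, 42, 43} × {10}, {41, 42, 43} × {11}, {41, 42} × {10, 11}, {42, 43} × {10, 11}, {41, 42, 43} × {10, 11}}; |τ_{X×Y}| = 25.

Enumerate products U × V with U ∈ τ_X, V ∈ τ_Y (deduplicated):
  ∅ × ∅ = {} (∅)
  {42} × {10} = {(42,10)}
  {42} × {11} = {(42,11)}
  {41, 42} × {10} = {(41,10), (42,10)}
  {41, 42} × {11} = {(41,11), (42,11)}
  {42} × {10, 11} = {(42,10), (42,11)}
  {42, 43} × {10} = {(42,10), (43,10)}
  {42, 43} × {11} = {(42,11), (43,11)}
  {41, 42, 43} × {10} = {(41,10), (42,10), (43,10)}
  {41, 42, 43} × {11} = {(41,11), (42,11), (43,11)}
  {41, 42} × {10, 11} = {(41,10), (41,11), (42,10), (42,11)}
  {42, 43} × {10, 11} = {(42,10), (42,11), (43,10), (43,11)}
  {41, 42, 43} × {10, 11} = {(41,10), (41,11), (42,10), (42,11), (43,10), (43,11)}
These 13 distinct sets form the basis B.
Close under arbitrary unions to get τ_{X×Y}; counting gives |τ_{X×Y}| = 25.


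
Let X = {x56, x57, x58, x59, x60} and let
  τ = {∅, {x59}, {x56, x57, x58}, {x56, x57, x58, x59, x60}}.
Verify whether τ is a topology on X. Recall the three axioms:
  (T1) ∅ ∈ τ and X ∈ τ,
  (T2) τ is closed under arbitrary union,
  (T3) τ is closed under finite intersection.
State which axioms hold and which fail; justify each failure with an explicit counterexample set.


τ is NOT a topology on X.

Axiom (T1): ∅ ∈ τ? Yes; X ∈ τ? Yes.
Axiom (T2/T3): check pairwise unions and intersections of members of τ.
Counterexample for (T2): {x59} ∪ {x56, x57, x58} = {x56, x57, x58, x59} ∉ τ. Therefore τ is NOT a topology.


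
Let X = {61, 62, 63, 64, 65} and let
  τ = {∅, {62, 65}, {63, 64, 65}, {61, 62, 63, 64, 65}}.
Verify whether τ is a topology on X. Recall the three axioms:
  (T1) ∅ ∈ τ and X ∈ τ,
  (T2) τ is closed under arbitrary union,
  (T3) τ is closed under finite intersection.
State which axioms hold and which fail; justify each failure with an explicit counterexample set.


τ is NOT a topology on X.

Axiom (T1): ∅ ∈ τ? Yes; X ∈ τ? Yes.
Axiom (T2/T3): check pairwise unions and intersections of members of τ.
Counterexample for (T3): {62, 65} ∩ {63, 64, 65} = {65} ∉ τ. Therefore τ is NOT a topology.


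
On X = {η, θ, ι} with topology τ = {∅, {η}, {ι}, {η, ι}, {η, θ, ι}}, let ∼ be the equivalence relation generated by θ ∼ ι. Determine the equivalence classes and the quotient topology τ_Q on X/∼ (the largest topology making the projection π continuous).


X/∼ = {[η], [θ=ι]}; |τ_Q| = 3.

Equivalence classes: [η], [θ=ι].
Quotient map π: X → X/∼ sends η ↦ [η], θ ↦ [θ=ι], ι ↦ [θ=ι].
For each subset V ⊆ X/∼, compute π^{-1}(V) ⊆ X and check whether π^{-1}(V) ∈ τ. V is open in τ_Q iff π^{-1}(V) ∈ τ.
  V = {}: π^{-1}(V) = ∅ ∈ τ ✓.
  V = {[η]}: π^{-1}(V) = {η} ∈ τ ✓.
  V = {[θ=ι]}: π^{-1}(V) = {θ, ι} ∉ τ ✗.
  V = {[η], [θ=ι]}: π^{-1}(V) = {η, θ, ι} ∈ τ ✓.
Open sets in the quotient: τ_Q = {{}, {[η]}, {[η], [θ=ι]}} (3 elements).


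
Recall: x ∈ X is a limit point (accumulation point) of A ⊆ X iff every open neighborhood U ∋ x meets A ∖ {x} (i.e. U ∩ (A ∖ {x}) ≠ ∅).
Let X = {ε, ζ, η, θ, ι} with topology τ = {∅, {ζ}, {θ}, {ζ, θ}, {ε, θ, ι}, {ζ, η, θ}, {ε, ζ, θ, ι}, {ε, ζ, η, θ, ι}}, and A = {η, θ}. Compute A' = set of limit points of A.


A' = {ε, η, ι}

For each x ∈ X, list the open sets U ∈ τ with x ∈ U, then check whether U ∩ (A ∖ {x}) ≠ ∅ for every such U.
  x = ε: opens ∋ x are {ε, θ, ι}, {ε, ζ, θ, ι}, {ε, ζ, η, θ, ι}; each meets A ∖ {ε}, so x IS a limit point.
  x = ζ: open {ζ} ∋ x has {ζ} ∩ (A ∖ {ζ}) = ∅, so x is NOT a limit point.
  x = η: opens ∋ x are {ζ, η, θ}, {ε, ζ, η, θ, ι}; each meets A ∖ {η}, so x IS a limit point.
  x = θ: open {θ} ∋ x has {θ} ∩ (A ∖ {θ}) = ∅, so x is NOT a limit point.
  x = ι: opens ∋ x are {ε, θ, ι}, {ε, ζ, θ, ι}, {ε, ζ, η, θ, ι}; each meets A ∖ {ι}, so x IS a limit point.
Collecting: A' = {ε, η, ι}.


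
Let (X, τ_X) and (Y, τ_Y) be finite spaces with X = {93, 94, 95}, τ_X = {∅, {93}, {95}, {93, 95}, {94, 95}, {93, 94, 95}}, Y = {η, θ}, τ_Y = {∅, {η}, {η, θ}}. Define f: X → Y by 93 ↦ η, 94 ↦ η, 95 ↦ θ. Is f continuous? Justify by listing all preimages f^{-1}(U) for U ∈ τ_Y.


f is NOT continuous.

Compute f^{-1}(U) for each U ∈ τ_Y:
  U = ∅: f^{-1}(U) = ∅ ∈ τ_X ✓.
  U = {η}: f^{-1}(U) = {93, 94} ∉ τ_X ✗.
  U = {η, θ}: f^{-1}(U) = {93, 94, 95} ∈ τ_X ✓.
Found U = {η} with f^{-1}(U) = {93, 94} not in τ_X. Therefore f is NOT continuous.


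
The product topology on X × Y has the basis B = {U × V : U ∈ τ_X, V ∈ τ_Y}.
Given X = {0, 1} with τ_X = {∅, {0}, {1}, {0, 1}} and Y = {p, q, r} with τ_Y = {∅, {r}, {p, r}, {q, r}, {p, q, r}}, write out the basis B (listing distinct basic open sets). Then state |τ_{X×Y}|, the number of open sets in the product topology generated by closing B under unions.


Basis B = {∅ × ∅, {0} × {r}, {1} × {r}, {0} × {p, r}, {0} × {q, r}, {0, 1} × {r}, {1} × {p, r}, {1} × {q, r}, {0} × {p, q, r}, {1} × {p, q, r}, {0, 1} × {p, r}, {0, 1} × {q, r}, {0, 1} × {p, q, r}}; |τ_{X×Y}| = 25.

Enumerate products U × V with U ∈ τ_X, V ∈ τ_Y (deduplicated):
  ∅ × ∅ = {} (∅)
  {0} × {r} = {(0,r)}
  {1} × {r} = {(1,r)}
  {0} × {p, r} = {(0,p), (0,r)}
  {0} × {q, r} = {(0,q), (0,r)}
  {0, 1} × {r} = {(0,r), (1,r)}
  {1} × {p, r} = {(1,p), (1,r)}
  {1} × {q, r} = {(1,q), (1,r)}
  {0} × {p, q, r} = {(0,p), (0,q), (0,r)}
  {1} × {p, q, r} = {(1,p), (1,q), (1,r)}
  {0, 1} × {p, r} = {(0,p), (0,r), (1,p), (1,r)}
  {0, 1} × {q, r} = {(0,q), (0,r), (1,q), (1,r)}
  {0, 1} × {p, q, r} = {(0,p), (0,q), (0,r), (1,p), (1,q), (1,r)}
These 13 distinct sets form the basis B.
Close under arbitrary unions to get τ_{X×Y}; counting gives |τ_{X×Y}| = 25.


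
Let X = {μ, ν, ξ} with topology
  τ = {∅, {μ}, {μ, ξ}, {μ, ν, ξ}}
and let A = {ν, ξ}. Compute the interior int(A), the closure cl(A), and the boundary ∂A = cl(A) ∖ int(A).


int(A) = ∅, cl(A) = {ν, ξ}, ∂A = {ν, ξ}.

Closed sets in (X, τ) are complements of opens:
  closed(X, τ) = {∅, {ν}, {ν, ξ}, {μ, ν, ξ}}.
int(A) = ⋃ {U ∈ τ : U ⊆ A}. Opens contained in A: ∅.
Taking the union of these: int(A) = ∅.
cl(A) = ⋂ {C closed : A ⊆ C}. Closed sets containing A: {ν, ξ}, {μ, ν, ξ}.
Intersecting these: cl(A) = {ν, ξ}.
∂A = cl(A) ∖ int(A) = {ν, ξ} ∖ ∅ = {ν, ξ}.


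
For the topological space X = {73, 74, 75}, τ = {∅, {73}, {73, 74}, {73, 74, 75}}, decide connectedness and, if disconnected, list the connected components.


(X, τ) is connected.

Find clopen sets (U ∈ τ with X ∖ U ∈ τ):
  U = ∅, X ∖ U = {73, 74, 75} — both open, so U is clopen.
  U = {73, 74, 75}, X ∖ U = ∅ — both open, so U is clopen.
Only trivial clopens (∅ and X) exist, so (X, τ) is connected.
Compute connected components by grouping points that agree on all clopens:
  component: {73, 74, 75}


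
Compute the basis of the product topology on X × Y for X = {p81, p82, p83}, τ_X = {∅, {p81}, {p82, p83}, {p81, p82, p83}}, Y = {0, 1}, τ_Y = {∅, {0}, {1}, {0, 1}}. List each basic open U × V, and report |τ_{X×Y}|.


Basis B = {∅ × ∅, {p81} × {0}, {p81} × {1}, {p81} × {0, 1}, {p82, p83} × {0}, {p82, p83} × {1}, {p81, p82, p83} × {0}, {p81, p82, p83} × {1}, {p82, p83} × {0, 1}, {p81, p82, p83} × {0, 1}}; |τ_{X×Y}| = 16.

Enumerate products U × V with U ∈ τ_X, V ∈ τ_Y (deduplicated):
  ∅ × ∅ = {} (∅)
  {p81} × {0} = {(p81,0)}
  {p81} × {1} = {(p81,1)}
  {p81} × {0, 1} = {(p81,0), (p81,1)}
  {p82, p83} × {0} = {(p82,0), (p83,0)}
  {p82, p83} × {1} = {(p82,1), (p83,1)}
  {p81, p82, p83} × {0} = {(p81,0), (p82,0), (p83,0)}
  {p81, p82, p83} × {1} = {(p81,1), (p82,1), (p83,1)}
  {p82, p83} × {0, 1} = {(p82,0), (p82,1), (p83,0), (p83,1)}
  {p81, p82, p83} × {0, 1} = {(p81,0), (p81,1), (p82,0), (p82,1), (p83,0), (p83,1)}
These 10 distinct sets form the basis B.
Close under arbitrary unions to get τ_{X×Y}; counting gives |τ_{X×Y}| = 16.


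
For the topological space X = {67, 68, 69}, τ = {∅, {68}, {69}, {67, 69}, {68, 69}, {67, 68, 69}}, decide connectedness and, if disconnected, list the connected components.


(X, τ) is disconnected; components = [{68}, {67, 69}].

Find clopen sets (U ∈ τ with X ∖ U ∈ τ):
  U = ∅, X ∖ U = {67, 68, 69} — both open, so U is clopen.
  U = {68}, X ∖ U = {67, 69} — both open, so U is clopen.
  U = {67, 69}, X ∖ U = {68} — both open, so U is clopen.
  U = {67, 68, 69}, X ∖ U = ∅ — both open, so U is clopen.
Nontrivial clopen(s) exist: e.g. {68}. So (X, τ) is disconnected.
Compute connected components by grouping points that agree on all clopens:
  component: {68}
  component: {67, 69}


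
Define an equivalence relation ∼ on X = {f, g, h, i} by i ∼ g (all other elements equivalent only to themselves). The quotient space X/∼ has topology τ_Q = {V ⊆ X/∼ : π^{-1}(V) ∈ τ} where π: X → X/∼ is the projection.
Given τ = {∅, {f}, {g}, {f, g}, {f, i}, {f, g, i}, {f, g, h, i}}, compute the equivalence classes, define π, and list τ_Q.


X/∼ = {[f], [g=i], [h]}; |τ_Q| = 4.

Equivalence classes: [f], [g=i], [h].
Quotient map π: X → X/∼ sends f ↦ [f], g ↦ [g=i], h ↦ [h], i ↦ [g=i].
For each subset V ⊆ X/∼, compute π^{-1}(V) ⊆ X and check whether π^{-1}(V) ∈ τ. V is open in τ_Q iff π^{-1}(V) ∈ τ.
  V = {}: π^{-1}(V) = ∅ ∈ τ ✓.
  V = {[f]}: π^{-1}(V) = {f} ∈ τ ✓.
  V = {[g=i]}: π^{-1}(V) = {g, i} ∉ τ ✗.
  V = {[f], [g=i]}: π^{-1}(V) = {f, g, i} ∈ τ ✓.
  V = {[h]}: π^{-1}(V) = {h} ∉ τ ✗.
  V = {[f], [h]}: π^{-1}(V) = {f, h} ∉ τ ✗.
  V = {[g=i], [h]}: π^{-1}(V) = {g, h, i} ∉ τ ✗.
  V = {[f], [g=i], [h]}: π^{-1}(V) = {f, g, h, i} ∈ τ ✓.
Open sets in the quotient: τ_Q = {{}, {[f]}, {[f], [g=i]}, {[f], [g=i], [h]}} (4 elements).


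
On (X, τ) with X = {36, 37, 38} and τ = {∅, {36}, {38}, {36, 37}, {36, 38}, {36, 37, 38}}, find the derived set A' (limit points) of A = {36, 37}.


A' = {37}

For each x ∈ X, list the open sets U ∈ τ with x ∈ U, then check whether U ∩ (A ∖ {x}) ≠ ∅ for every such U.
  x = 36: open {36} ∋ x has {36} ∩ (A ∖ {36}) = ∅, so x is NOT a limit point.
  x = 37: opens ∋ x are {36, 37}, {36, 37, 38}; each meets A ∖ {37}, so x IS a limit point.
  x = 38: open {38} ∋ x has {38} ∩ (A ∖ {38}) = ∅, so x is NOT a limit point.
Collecting: A' = {37}.


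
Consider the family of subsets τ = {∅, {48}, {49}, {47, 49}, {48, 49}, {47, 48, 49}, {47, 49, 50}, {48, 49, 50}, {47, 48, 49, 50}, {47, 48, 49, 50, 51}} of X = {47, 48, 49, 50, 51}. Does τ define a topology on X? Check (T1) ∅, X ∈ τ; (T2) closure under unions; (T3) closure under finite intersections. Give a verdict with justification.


τ is NOT a topology on X.

Axiom (T1): ∅ ∈ τ? Yes; X ∈ τ? Yes.
Axiom (T2/T3): check pairwise unions and intersections of members of τ.
Counterexample for (T3): {47, 49, 50} ∩ {48, 49, 50} = {49, 50} ∉ τ. Therefore τ is NOT a topology.


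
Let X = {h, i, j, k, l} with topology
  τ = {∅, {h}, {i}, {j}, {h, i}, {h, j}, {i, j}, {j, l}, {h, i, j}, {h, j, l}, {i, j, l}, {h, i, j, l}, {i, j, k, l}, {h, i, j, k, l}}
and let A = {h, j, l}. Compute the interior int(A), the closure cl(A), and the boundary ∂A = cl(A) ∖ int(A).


int(A) = {h, j, l}, cl(A) = {h, j, k, l}, ∂A = {k}.

Closed sets in (X, τ) are complements of opens:
  closed(X, τ) = {∅, {h}, {k}, {h, k}, {i, k}, {k, l}, {h, i, k}, {h, k, l}, {i, k, l}, {j, k, l}, {h, i, k, l}, {h, j, k, l}, {i, j, k, l}, {h, i, j, k, l}}.
int(A) = ⋃ {U ∈ τ : U ⊆ A}. Opens contained in A: ∅, {h}, {j}, {h, j}, {j, l}, {h, j, l}.
Taking the union of these: int(A) = {h, j, l}.
cl(A) = ⋂ {C closed : A ⊆ C}. Closed sets containing A: {h, j, k, l}, {h, i, j, k, l}.
Intersecting these: cl(A) = {h, j, k, l}.
∂A = cl(A) ∖ int(A) = {h, j, k, l} ∖ {h, j, l} = {k}.


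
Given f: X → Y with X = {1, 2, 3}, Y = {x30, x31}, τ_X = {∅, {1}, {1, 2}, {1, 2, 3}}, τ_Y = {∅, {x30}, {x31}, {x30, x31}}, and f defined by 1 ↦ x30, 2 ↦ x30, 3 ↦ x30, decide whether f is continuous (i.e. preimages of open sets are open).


f IS continuous.

Compute f^{-1}(U) for each U ∈ τ_Y:
  U = ∅: f^{-1}(U) = ∅ ∈ τ_X ✓.
  U = {x30}: f^{-1}(U) = {1, 2, 3} ∈ τ_X ✓.
  U = {x31}: f^{-1}(U) = ∅ ∈ τ_X ✓.
  U = {x30, x31}: f^{-1}(U) = {1, 2, 3} ∈ τ_X ✓.
Every preimage lies in τ_X, so f IS continuous.


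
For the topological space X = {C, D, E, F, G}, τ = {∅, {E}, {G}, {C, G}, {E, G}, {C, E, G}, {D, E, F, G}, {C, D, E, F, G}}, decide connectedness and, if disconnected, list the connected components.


(X, τ) is connected.

Find clopen sets (U ∈ τ with X ∖ U ∈ τ):
  U = ∅, X ∖ U = {C, D, E, F, G} — both open, so U is clopen.
  U = {C, D, E, F, G}, X ∖ U = ∅ — both open, so U is clopen.
Only trivial clopens (∅ and X) exist, so (X, τ) is connected.
Compute connected components by grouping points that agree on all clopens:
  component: {C, D, E, F, G}


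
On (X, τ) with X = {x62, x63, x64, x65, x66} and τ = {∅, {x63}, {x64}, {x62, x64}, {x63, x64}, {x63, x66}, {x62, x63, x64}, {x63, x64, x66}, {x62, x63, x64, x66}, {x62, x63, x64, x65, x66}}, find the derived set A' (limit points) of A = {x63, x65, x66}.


A' = {x65, x66}

For each x ∈ X, list the open sets U ∈ τ with x ∈ U, then check whether U ∩ (A ∖ {x}) ≠ ∅ for every such U.
  x = x62: open {x62, x64} ∋ x has {x62, x64} ∩ (A ∖ {x62}) = ∅, so x is NOT a limit point.
  x = x63: open {x63} ∋ x has {x63} ∩ (A ∖ {x63}) = ∅, so x is NOT a limit point.
  x = x64: open {x64} ∋ x has {x64} ∩ (A ∖ {x64}) = ∅, so x is NOT a limit point.
  x = x65: opens ∋ x are {x62, x63, x64, x65, x66}; each meets A ∖ {x65}, so x IS a limit point.
  x = x66: opens ∋ x are {x63, x66}, {x63, x64, x66}, {x62, x63, x64, x66}, {x62, x63, x64, x65, x66}; each meets A ∖ {x66}, so x IS a limit point.
Collecting: A' = {x65, x66}.


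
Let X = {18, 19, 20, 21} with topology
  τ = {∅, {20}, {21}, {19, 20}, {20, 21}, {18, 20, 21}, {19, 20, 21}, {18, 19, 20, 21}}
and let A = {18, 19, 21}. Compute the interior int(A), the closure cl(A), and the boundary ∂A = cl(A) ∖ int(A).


int(A) = {21}, cl(A) = {18, 19, 21}, ∂A = {18, 19}.

Closed sets in (X, τ) are complements of opens:
  closed(X, τ) = {∅, {18}, {19}, {18, 19}, {18, 21}, {18, 19, 20}, {18, 19, 21}, {18, 19, 20, 21}}.
int(A) = ⋃ {U ∈ τ : U ⊆ A}. Opens contained in A: ∅, {21}.
Taking the union of these: int(A) = {21}.
cl(A) = ⋂ {C closed : A ⊆ C}. Closed sets containing A: {18, 19, 21}, {18, 19, 20, 21}.
Intersecting these: cl(A) = {18, 19, 21}.
∂A = cl(A) ∖ int(A) = {18, 19, 21} ∖ {21} = {18, 19}.


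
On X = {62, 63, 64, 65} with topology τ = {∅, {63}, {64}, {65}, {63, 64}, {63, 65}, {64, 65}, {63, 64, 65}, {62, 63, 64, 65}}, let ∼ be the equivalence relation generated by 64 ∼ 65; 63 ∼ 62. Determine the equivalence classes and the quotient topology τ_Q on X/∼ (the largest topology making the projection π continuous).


X/∼ = {[62=63], [64=65]}; |τ_Q| = 3.

Equivalence classes: [62=63], [64=65].
Quotient map π: X → X/∼ sends 62 ↦ [62=63], 63 ↦ [62=63], 64 ↦ [64=65], 65 ↦ [64=65].
For each subset V ⊆ X/∼, compute π^{-1}(V) ⊆ X and check whether π^{-1}(V) ∈ τ. V is open in τ_Q iff π^{-1}(V) ∈ τ.
  V = {}: π^{-1}(V) = ∅ ∈ τ ✓.
  V = {[62=63]}: π^{-1}(V) = {62, 63} ∉ τ ✗.
  V = {[64=65]}: π^{-1}(V) = {64, 65} ∈ τ ✓.
  V = {[62=63], [64=65]}: π^{-1}(V) = {62, 63, 64, 65} ∈ τ ✓.
Open sets in the quotient: τ_Q = {{}, {[64=65]}, {[62=63], [64=65]}} (3 elements).


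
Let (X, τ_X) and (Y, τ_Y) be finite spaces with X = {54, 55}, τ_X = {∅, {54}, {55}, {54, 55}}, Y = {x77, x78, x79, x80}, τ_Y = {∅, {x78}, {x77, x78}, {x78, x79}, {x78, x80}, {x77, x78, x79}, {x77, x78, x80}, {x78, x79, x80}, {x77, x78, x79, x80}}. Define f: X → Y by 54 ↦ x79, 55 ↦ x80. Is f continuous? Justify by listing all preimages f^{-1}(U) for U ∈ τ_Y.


f IS continuous.

Compute f^{-1}(U) for each U ∈ τ_Y:
  U = ∅: f^{-1}(U) = ∅ ∈ τ_X ✓.
  U = {x78}: f^{-1}(U) = ∅ ∈ τ_X ✓.
  U = {x77, x78}: f^{-1}(U) = ∅ ∈ τ_X ✓.
  U = {x78, x79}: f^{-1}(U) = {54} ∈ τ_X ✓.
  U = {x78, x80}: f^{-1}(U) = {55} ∈ τ_X ✓.
  U = {x77, x78, x79}: f^{-1}(U) = {54} ∈ τ_X ✓.
  U = {x77, x78, x80}: f^{-1}(U) = {55} ∈ τ_X ✓.
  U = {x78, x79, x80}: f^{-1}(U) = {54, 55} ∈ τ_X ✓.
  U = {x77, x78, x79, x80}: f^{-1}(U) = {54, 55} ∈ τ_X ✓.
Every preimage lies in τ_X, so f IS continuous.


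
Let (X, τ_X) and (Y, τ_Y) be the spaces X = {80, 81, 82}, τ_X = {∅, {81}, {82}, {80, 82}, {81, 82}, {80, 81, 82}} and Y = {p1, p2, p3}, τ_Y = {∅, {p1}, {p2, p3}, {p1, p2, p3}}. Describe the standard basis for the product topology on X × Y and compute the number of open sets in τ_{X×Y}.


Basis B = {∅ × ∅, {81} × {p1}, {82} × {p1}, {80, 82} × {p1}, {81, 82} × {p1}, {81} × {p2, p3}, {82} × {p2, p3}, {80, 81, 82} × {p1}, {81} × {p1, p2, p3}, {82} × {p1, p2, p3}, {80, 82} × {p2, p3}, {81, 82} × {p2, p3}, {80, 82} × {p1, p2, p3}, {80, 81, 82} × {p2, p3}, {81, 82} × {p1, p2, p3}, {80, 81, 82} × {p1, p2, p3}}; |τ_{X×Y}| = 36.

Enumerate products U × V with U ∈ τ_X, V ∈ τ_Y (deduplicated):
  ∅ × ∅ = {} (∅)
  {81} × {p1} = {(81,p1)}
  {82} × {p1} = {(82,p1)}
  {80, 82} × {p1} = {(80,p1), (82,p1)}
  {81, 82} × {p1} = {(81,p1), (82,p1)}
  {81} × {p2, p3} = {(81,p2), (81,p3)}
  {82} × {p2, p3} = {(82,p2), (82,p3)}
  {80, 81, 82} × {p1} = {(80,p1), (81,p1), (82,p1)}
  {81} × {p1, p2, p3} = {(81,p1), (81,p2), (81,p3)}
  {82} × {p1, p2, p3} = {(82,p1), (82,p2), (82,p3)}
  {80, 82} × {p2, p3} = {(80,p2), (80,p3), (82,p2), (82,p3)}
  {81, 82} × {p2, p3} = {(81,p2), (81,p3), (82,p2), (82,p3)}
  {80, 82} × {p1, p2, p3} = {(80,p1), (80,p2), (80,p3), (82,p1), (82,p2), (82,p3)}
  {80, 81, 82} × {p2, p3} = {(80,p2), (80,p3), (81,p2), (81,p3), (82,p2), (82,p3)}
  {81, 82} × {p1, p2, p3} = {(81,p1), (81,p2), (81,p3), (82,p1), (82,p2), (82,p3)}
  {80, 81, 82} × {p1, p2, p3} = {(80,p1), (80,p2), (80,p3), (81,p1), (81,p2), (81,p3), (82,p1), (82,p2), (82,p3)}
These 16 distinct sets form the basis B.
Close under arbitrary unions to get τ_{X×Y}; counting gives |τ_{X×Y}| = 36.


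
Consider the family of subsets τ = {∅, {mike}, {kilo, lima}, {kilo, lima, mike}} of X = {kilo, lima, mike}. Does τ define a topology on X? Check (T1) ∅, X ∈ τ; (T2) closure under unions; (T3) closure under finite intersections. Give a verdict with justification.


τ IS a topology on X.

Axiom (T1): ∅ ∈ τ? Yes; X ∈ τ? Yes.
Axiom (T2/T3): check pairwise unions and intersections of members of τ.
All pairwise intersections and unions checked — each lies in τ. Therefore τ satisfies (T1), (T2), (T3): it IS a topology on X.


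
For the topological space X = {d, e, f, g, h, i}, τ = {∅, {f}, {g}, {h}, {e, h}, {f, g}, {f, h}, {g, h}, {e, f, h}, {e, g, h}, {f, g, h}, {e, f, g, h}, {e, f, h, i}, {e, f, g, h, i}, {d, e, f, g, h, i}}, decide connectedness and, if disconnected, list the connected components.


(X, τ) is connected.

Find clopen sets (U ∈ τ with X ∖ U ∈ τ):
  U = ∅, X ∖ U = {d, e, f, g, h, i} — both open, so U is clopen.
  U = {d, e, f, g, h, i}, X ∖ U = ∅ — both open, so U is clopen.
Only trivial clopens (∅ and X) exist, so (X, τ) is connected.
Compute connected components by grouping points that agree on all clopens:
  component: {d, e, f, g, h, i}


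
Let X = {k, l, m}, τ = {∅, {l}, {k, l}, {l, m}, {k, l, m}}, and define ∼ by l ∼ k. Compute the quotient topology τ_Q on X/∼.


X/∼ = {[k=l], [m]}; |τ_Q| = 3.

Equivalence classes: [k=l], [m].
Quotient map π: X → X/∼ sends k ↦ [k=l], l ↦ [k=l], m ↦ [m].
For each subset V ⊆ X/∼, compute π^{-1}(V) ⊆ X and check whether π^{-1}(V) ∈ τ. V is open in τ_Q iff π^{-1}(V) ∈ τ.
  V = {}: π^{-1}(V) = ∅ ∈ τ ✓.
  V = {[k=l]}: π^{-1}(V) = {k, l} ∈ τ ✓.
  V = {[m]}: π^{-1}(V) = {m} ∉ τ ✗.
  V = {[k=l], [m]}: π^{-1}(V) = {k, l, m} ∈ τ ✓.
Open sets in the quotient: τ_Q = {{}, {[k=l]}, {[k=l], [m]}} (3 elements).


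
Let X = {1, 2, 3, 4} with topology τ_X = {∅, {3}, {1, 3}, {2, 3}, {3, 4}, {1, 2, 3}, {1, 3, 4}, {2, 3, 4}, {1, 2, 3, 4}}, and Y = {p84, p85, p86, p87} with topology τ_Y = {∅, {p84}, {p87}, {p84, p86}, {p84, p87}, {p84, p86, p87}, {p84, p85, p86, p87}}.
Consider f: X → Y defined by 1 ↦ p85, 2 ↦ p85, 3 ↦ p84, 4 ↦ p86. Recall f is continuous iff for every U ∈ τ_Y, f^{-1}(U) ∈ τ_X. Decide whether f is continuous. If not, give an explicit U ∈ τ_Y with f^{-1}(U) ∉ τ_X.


f IS continuous.

Compute f^{-1}(U) for each U ∈ τ_Y:
  U = ∅: f^{-1}(U) = ∅ ∈ τ_X ✓.
  U = {p84}: f^{-1}(U) = {3} ∈ τ_X ✓.
  U = {p87}: f^{-1}(U) = ∅ ∈ τ_X ✓.
  U = {p84, p86}: f^{-1}(U) = {3, 4} ∈ τ_X ✓.
  U = {p84, p87}: f^{-1}(U) = {3} ∈ τ_X ✓.
  U = {p84, p86, p87}: f^{-1}(U) = {3, 4} ∈ τ_X ✓.
  U = {p84, p85, p86, p87}: f^{-1}(U) = {1, 2, 3, 4} ∈ τ_X ✓.
Every preimage lies in τ_X, so f IS continuous.


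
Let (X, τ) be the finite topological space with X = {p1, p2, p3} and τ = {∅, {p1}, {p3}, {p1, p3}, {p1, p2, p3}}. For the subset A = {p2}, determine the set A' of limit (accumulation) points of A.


A' = ∅

For each x ∈ X, list the open sets U ∈ τ with x ∈ U, then check whether U ∩ (A ∖ {x}) ≠ ∅ for every such U.
  x = p1: open {p1} ∋ x has {p1} ∩ (A ∖ {p1}) = ∅, so x is NOT a limit point.
  x = p2: open {p1, p2, p3} ∋ x has {p1, p2, p3} ∩ (A ∖ {p2}) = ∅, so x is NOT a limit point.
  x = p3: open {p3} ∋ x has {p3} ∩ (A ∖ {p3}) = ∅, so x is NOT a limit point.
Collecting: A' = ∅.


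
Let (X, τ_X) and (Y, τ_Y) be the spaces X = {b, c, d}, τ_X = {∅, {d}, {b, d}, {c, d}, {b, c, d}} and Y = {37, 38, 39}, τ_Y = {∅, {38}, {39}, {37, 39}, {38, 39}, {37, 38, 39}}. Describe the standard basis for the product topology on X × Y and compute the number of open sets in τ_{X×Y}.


Basis B = {∅ × ∅, {d} × {38}, {d} × {39}, {b, d} × {38}, {b, d} × {39}, {c, d} × {38}, {c, d} × {39}, {d} × {37, 39}, {d} × {38, 39}, {b, c, d} × {38}, {b, c, d} × {39}, {d} × {37, 38, 39}, {b, d} × {37, 39}, {b, d} × {38, 39}, {c, d} × {37, 39}, {c, d} × {38, 39}, {b, d} × {37, 38, 39}, {b, c, d} × {37, 39}, {b, c, d} × {38, 39}, {c, d} × {37, 38, 39}, {b, c, d} × {37, 38, 39}}; |τ_{X×Y}| = 70.

Enumerate products U × V with U ∈ τ_X, V ∈ τ_Y (deduplicated):
  ∅ × ∅ = {} (∅)
  {d} × {38} = {(d,38)}
  {d} × {39} = {(d,39)}
  {b, d} × {38} = {(b,38), (d,38)}
  {b, d} × {39} = {(b,39), (d,39)}
  {c, d} × {38} = {(c,38), (d,38)}
  {c, d} × {39} = {(c,39), (d,39)}
  {d} × {37, 39} = {(d,37), (d,39)}
  {d} × {38, 39} = {(d,38), (d,39)}
  {b, c, d} × {38} = {(b,38), (c,38), (d,38)}
  {b, c, d} × {39} = {(b,39), (c,39), (d,39)}
  {d} × {37, 38, 39} = {(d,37), (d,38), (d,39)}
  {b, d} × {37, 39} = {(b,37), (b,39), (d,37), (d,39)}
  {b, d} × {38, 39} = {(b,38), (b,39), (d,38), (d,39)}
  {c, d} × {37, 39} = {(c,37), (c,39), (d,37), (d,39)}
  {c, d} × {38, 39} = {(c,38), (c,39), (d,38), (d,39)}
  {b, d} × {37, 38, 39} = {(b,37), (b,38), (b,39), (d,37), (d,38), (d,39)}
  {b, c, d} × {37, 39} = {(b,37), (b,39), (c,37), (c,39), (d,37), (d,39)}
  {b, c, d} × {38, 39} = {(b,38), (b,39), (c,38), (c,39), (d,38), (d,39)}
  {c, d} × {37, 38, 39} = {(c,37), (c,38), (c,39), (d,37), (d,38), (d,39)}
  {b, c, d} × {37, 38, 39} = {(b,37), (b,38), (b,39), (c,37), (c,38), (c,39), (d,37), (d,38), (d,39)}
These 21 distinct sets form the basis B.
Close under arbitrary unions to get τ_{X×Y}; counting gives |τ_{X×Y}| = 70.


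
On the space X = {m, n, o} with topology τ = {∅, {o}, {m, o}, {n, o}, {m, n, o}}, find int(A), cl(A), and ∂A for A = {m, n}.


int(A) = ∅, cl(A) = {m, n}, ∂A = {m, n}.

Closed sets in (X, τ) are complements of opens:
  closed(X, τ) = {∅, {m}, {n}, {m, n}, {m, n, o}}.
int(A) = ⋃ {U ∈ τ : U ⊆ A}. Opens contained in A: ∅.
Taking the union of these: int(A) = ∅.
cl(A) = ⋂ {C closed : A ⊆ C}. Closed sets containing A: {m, n}, {m, n, o}.
Intersecting these: cl(A) = {m, n}.
∂A = cl(A) ∖ int(A) = {m, n} ∖ ∅ = {m, n}.


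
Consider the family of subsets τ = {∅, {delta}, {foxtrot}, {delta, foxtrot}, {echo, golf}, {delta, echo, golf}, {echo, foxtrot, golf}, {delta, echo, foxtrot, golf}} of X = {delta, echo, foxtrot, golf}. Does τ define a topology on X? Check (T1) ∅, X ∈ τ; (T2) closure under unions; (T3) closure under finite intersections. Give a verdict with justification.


τ IS a topology on X.

Axiom (T1): ∅ ∈ τ? Yes; X ∈ τ? Yes.
Axiom (T2/T3): check pairwise unions and intersections of members of τ.
All pairwise intersections and unions checked — each lies in τ. Therefore τ satisfies (T1), (T2), (T3): it IS a topology on X.


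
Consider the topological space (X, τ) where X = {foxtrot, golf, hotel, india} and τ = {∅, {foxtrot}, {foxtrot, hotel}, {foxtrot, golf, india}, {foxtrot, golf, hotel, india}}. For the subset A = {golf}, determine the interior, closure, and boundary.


int(A) = ∅, cl(A) = {golf, india}, ∂A = {golf, india}.

Closed sets in (X, τ) are complements of opens:
  closed(X, τ) = {∅, {hotel}, {golf, india}, {golf, hotel, india}, {foxtrot, golf, hotel, india}}.
int(A) = ⋃ {U ∈ τ : U ⊆ A}. Opens contained in A: ∅.
Taking the union of these: int(A) = ∅.
cl(A) = ⋂ {C closed : A ⊆ C}. Closed sets containing A: {golf, india}, {golf, hotel, india}, {foxtrot, golf, hotel, india}.
Intersecting these: cl(A) = {golf, india}.
∂A = cl(A) ∖ int(A) = {golf, india} ∖ ∅ = {golf, india}.


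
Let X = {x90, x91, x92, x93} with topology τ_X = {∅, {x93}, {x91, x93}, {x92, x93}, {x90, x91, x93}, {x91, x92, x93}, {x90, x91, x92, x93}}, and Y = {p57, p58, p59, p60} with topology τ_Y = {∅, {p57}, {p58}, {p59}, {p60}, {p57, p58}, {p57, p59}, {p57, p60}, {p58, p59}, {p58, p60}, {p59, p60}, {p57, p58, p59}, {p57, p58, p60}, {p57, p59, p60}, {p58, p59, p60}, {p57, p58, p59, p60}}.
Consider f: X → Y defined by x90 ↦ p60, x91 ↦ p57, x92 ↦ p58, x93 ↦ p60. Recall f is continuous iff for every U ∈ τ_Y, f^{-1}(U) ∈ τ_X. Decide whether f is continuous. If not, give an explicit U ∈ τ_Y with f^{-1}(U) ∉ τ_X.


f is NOT continuous.

Compute f^{-1}(U) for each U ∈ τ_Y:
  U = ∅: f^{-1}(U) = ∅ ∈ τ_X ✓.
  U = {p57}: f^{-1}(U) = {x91} ∉ τ_X ✗.
  U = {p58}: f^{-1}(U) = {x92} ∉ τ_X ✗.
  U = {p59}: f^{-1}(U) = ∅ ∈ τ_X ✓.
  U = {p60}: f^{-1}(U) = {x90, x93} ∉ τ_X ✗.
  U = {p57, p58}: f^{-1}(U) = {x91, x92} ∉ τ_X ✗.
  U = {p57, p59}: f^{-1}(U) = {x91} ∉ τ_X ✗.
  U = {p57, p60}: f^{-1}(U) = {x90, x91, x93} ∈ τ_X ✓.
  U = {p58, p59}: f^{-1}(U) = {x92} ∉ τ_X ✗.
  U = {p58, p60}: f^{-1}(U) = {x90, x92, x93} ∉ τ_X ✗.
  U = {p59, p60}: f^{-1}(U) = {x90, x93} ∉ τ_X ✗.
  U = {p57, p58, p59}: f^{-1}(U) = {x91, x92} ∉ τ_X ✗.
  U = {p57, p58, p60}: f^{-1}(U) = {x90, x91, x92, x93} ∈ τ_X ✓.
  U = {p57, p59, p60}: f^{-1}(U) = {x90, x91, x93} ∈ τ_X ✓.
  U = {p58, p59, p60}: f^{-1}(U) = {x90, x92, x93} ∉ τ_X ✗.
  U = {p57, p58, p59, p60}: f^{-1}(U) = {x90, x91, x92, x93} ∈ τ_X ✓.
Found U = {p57} with f^{-1}(U) = {x91} not in τ_X. Therefore f is NOT continuous.


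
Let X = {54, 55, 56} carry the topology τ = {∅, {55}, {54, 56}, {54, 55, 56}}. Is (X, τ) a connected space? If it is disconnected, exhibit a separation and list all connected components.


(X, τ) is disconnected; components = [{55}, {54, 56}].

Find clopen sets (U ∈ τ with X ∖ U ∈ τ):
  U = ∅, X ∖ U = {54, 55, 56} — both open, so U is clopen.
  U = {55}, X ∖ U = {54, 56} — both open, so U is clopen.
  U = {54, 56}, X ∖ U = {55} — both open, so U is clopen.
  U = {54, 55, 56}, X ∖ U = ∅ — both open, so U is clopen.
Nontrivial clopen(s) exist: e.g. {54, 56}. So (X, τ) is disconnected.
Compute connected components by grouping points that agree on all clopens:
  component: {55}
  component: {54, 56}


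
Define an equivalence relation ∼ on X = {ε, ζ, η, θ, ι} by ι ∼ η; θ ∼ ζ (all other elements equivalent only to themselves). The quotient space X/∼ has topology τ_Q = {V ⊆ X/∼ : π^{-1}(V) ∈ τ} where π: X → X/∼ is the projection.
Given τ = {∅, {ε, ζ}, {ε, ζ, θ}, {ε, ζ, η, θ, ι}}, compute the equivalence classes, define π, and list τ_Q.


X/∼ = {[ε], [ζ=θ], [η=ι]}; |τ_Q| = 3.

Equivalence classes: [ε], [ζ=θ], [η=ι].
Quotient map π: X → X/∼ sends ε ↦ [ε], ζ ↦ [ζ=θ], η ↦ [η=ι], θ ↦ [ζ=θ], ι ↦ [η=ι].
For each subset V ⊆ X/∼, compute π^{-1}(V) ⊆ X and check whether π^{-1}(V) ∈ τ. V is open in τ_Q iff π^{-1}(V) ∈ τ.
  V = {}: π^{-1}(V) = ∅ ∈ τ ✓.
  V = {[ε]}: π^{-1}(V) = {ε} ∉ τ ✗.
  V = {[ζ=θ]}: π^{-1}(V) = {ζ, θ} ∉ τ ✗.
  V = {[ε], [ζ=θ]}: π^{-1}(V) = {ε, ζ, θ} ∈ τ ✓.
  V = {[η=ι]}: π^{-1}(V) = {η, ι} ∉ τ ✗.
  V = {[ε], [η=ι]}: π^{-1}(V) = {ε, η, ι} ∉ τ ✗.
  V = {[ζ=θ], [η=ι]}: π^{-1}(V) = {ζ, η, θ, ι} ∉ τ ✗.
  V = {[ε], [ζ=θ], [η=ι]}: π^{-1}(V) = {ε, ζ, η, θ, ι} ∈ τ ✓.
Open sets in the quotient: τ_Q = {{}, {[ε], [ζ=θ]}, {[ε], [ζ=θ], [η=ι]}} (3 elements).


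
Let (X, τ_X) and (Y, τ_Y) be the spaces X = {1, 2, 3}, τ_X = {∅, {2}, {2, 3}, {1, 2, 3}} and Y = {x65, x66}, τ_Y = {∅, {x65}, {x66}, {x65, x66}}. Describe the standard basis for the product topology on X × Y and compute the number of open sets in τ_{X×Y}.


Basis B = {∅ × ∅, {2} × {x65}, {2} × {x66}, {2} × {x65, x66}, {2, 3} × {x65}, {2, 3} × {x66}, {1, 2, 3} × {x65}, {1, 2, 3} × {x66}, {2, 3} × {x65, x66}, {1, 2, 3} × {x65, x66}}; |τ_{X×Y}| = 16.

Enumerate products U × V with U ∈ τ_X, V ∈ τ_Y (deduplicated):
  ∅ × ∅ = {} (∅)
  {2} × {x65} = {(2,x65)}
  {2} × {x66} = {(2,x66)}
  {2} × {x65, x66} = {(2,x65), (2,x66)}
  {2, 3} × {x65} = {(2,x65), (3,x65)}
  {2, 3} × {x66} = {(2,x66), (3,x66)}
  {1, 2, 3} × {x65} = {(1,x65), (2,x65), (3,x65)}
  {1, 2, 3} × {x66} = {(1,x66), (2,x66), (3,x66)}
  {2, 3} × {x65, x66} = {(2,x65), (2,x66), (3,x65), (3,x66)}
  {1, 2, 3} × {x65, x66} = {(1,x65), (1,x66), (2,x65), (2,x66), (3,x65), (3,x66)}
These 10 distinct sets form the basis B.
Close under arbitrary unions to get τ_{X×Y}; counting gives |τ_{X×Y}| = 16.
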